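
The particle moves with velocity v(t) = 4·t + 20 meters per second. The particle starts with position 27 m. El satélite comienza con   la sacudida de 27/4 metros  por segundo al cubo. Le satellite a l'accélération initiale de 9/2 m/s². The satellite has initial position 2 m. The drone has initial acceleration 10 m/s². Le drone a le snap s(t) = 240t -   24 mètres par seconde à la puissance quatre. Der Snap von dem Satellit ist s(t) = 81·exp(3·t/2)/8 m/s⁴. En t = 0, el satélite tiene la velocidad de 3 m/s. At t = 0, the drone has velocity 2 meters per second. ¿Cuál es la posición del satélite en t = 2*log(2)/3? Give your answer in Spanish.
Partiendo del snap s(t) = 81·exp(3·t/2)/8, tomamos 4 antiderivadas. La integral del snap es la sacudida. Usando j(0) = 27/4, obtenemos j(t) = 27·exp(3·t/2)/4. La antiderivada de la sacudida, con a(0) = 9/2, da la aceleración: a(t) = 9·exp(3·t/2)/2. La antiderivada de la aceleración, con v(0) = 3, da la velocidad: v(t) = 3·exp(3·t/2). La integral de la velocidad es la posición. Usando x(0) = 2, obtenemos x(t) = 2·exp(3·t/2). Tenemos la posición x(t) = 2·exp(3·t/2). Sustituyendo t = 2*log(2)/3: x(2*log(2)/3) = 4.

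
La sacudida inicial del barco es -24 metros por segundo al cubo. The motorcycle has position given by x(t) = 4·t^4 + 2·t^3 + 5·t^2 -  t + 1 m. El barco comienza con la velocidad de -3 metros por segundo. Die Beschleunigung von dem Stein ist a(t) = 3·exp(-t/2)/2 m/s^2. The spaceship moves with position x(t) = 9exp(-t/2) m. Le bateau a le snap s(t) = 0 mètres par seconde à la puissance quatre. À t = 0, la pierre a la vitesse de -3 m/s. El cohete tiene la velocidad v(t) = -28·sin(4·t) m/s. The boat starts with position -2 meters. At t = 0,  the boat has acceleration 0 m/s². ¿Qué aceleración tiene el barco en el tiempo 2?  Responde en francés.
En partant du snap s(t) = 0, nous prenons 2 intégrales. L'intégrale du snap, avec j(0) = -24, donne le jerk: j(t) = -24. La primitive du jerk, avec a(0) = 0, donne l'accélération: a(t) = -24·t. Nous avons l'accélération a(t) = -24·t. En substituant t = 2: a(2) = -48.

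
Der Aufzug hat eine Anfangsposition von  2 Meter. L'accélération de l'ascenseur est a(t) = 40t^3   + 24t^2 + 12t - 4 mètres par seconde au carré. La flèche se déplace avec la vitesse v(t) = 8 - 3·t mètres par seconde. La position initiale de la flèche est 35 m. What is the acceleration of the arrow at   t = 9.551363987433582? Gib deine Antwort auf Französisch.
En partant de la vitesse v(t) = 8 - 3·t, nous prenons 1 dérivée. En dérivant la vitesse, nous obtenons l'accélération: a(t) = -3. De l'équation de l'accélération a(t) = -3, nous substituons t = 9.551363987433582 pour obtenir a = -3.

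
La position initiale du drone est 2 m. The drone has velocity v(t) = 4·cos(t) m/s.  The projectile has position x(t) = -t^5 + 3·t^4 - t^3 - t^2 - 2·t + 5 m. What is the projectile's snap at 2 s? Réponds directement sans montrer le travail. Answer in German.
Bei t = 2, s = -168.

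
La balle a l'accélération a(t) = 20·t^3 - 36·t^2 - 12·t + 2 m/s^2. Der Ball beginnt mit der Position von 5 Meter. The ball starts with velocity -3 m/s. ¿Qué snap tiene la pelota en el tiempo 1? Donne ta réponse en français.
Nous devons dériver notre équation de l'accélération a(t) = 20·t^3 - 36·t^2 - 12·t + 2 2 fois. En prenant d/dt de a(t), nous trouvons j(t) = 60·t^2 - 72·t - 12. La dérivée du jerk donne le snap: s(t) = 120·t - 72. De l'équation du snap s(t) = 120·t - 72, nous substituons t = 1 pour obtenir s = 48.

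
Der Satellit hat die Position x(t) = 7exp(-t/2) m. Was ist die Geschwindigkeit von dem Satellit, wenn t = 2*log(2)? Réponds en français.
Pour résoudre ceci, nous devons prendre 1 dérivée de notre équation de la position x(t) = 7·exp(-t/2). La dérivée de la position donne la vitesse: v(t) = -7·exp(-t/2)/2. De l'équation de la vitesse v(t) = -7·exp(-t/2)/2, nous substituons t = 2*log(2) pour obtenir v = -7/4.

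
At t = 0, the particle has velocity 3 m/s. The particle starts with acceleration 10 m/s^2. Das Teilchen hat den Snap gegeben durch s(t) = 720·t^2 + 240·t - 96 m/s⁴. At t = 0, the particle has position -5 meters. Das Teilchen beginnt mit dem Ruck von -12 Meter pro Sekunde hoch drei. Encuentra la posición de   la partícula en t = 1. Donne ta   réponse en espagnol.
Para resolver esto, necesitamos tomar 4 antiderivadas de nuestra ecuación del snap s(t) = 720·t^2 + 240·t - 96. La antiderivada del snap, con j(0) = -12, da la sacudida: j(t) = 240·t^3 + 120·t^2 - 96·t - 12. La integral de la sacudida, con a(0) = 10, da la aceleración: a(t) = 60·t^4 + 40·t^3 - 48·t^2 - 12·t + 10. La antiderivada de la aceleración, con v(0) = 3, da la velocidad: v(t) = 12·t^5 + 10·t^4 - 16·t^3 - 6·t^2 + 10·t + 3. Tomando ∫v(t)dt y aplicando x(0) = -5, encontramos x(t) = 2·t^6 + 2·t^5 - 4·t^4 - 2·t^3 + 5·t^2 + 3·t - 5. Tenemos la posición x(t) = 2·t^6 + 2·t^5 - 4·t^4 - 2·t^3 + 5·t^2 + 3·t - 5. Sustituyendo t = 1: x(1) = 1.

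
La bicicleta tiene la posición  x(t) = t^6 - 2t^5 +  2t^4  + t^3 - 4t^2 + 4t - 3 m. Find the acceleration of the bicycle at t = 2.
Starting from position x(t) = t^6 - 2·t^5 + 2·t^4 + t^3 - 4·t^2 + 4·t - 3, we take 2 derivatives. Differentiating position, we get velocity: v(t) = 6·t^5 - 10·t^4 + 8·t^3 + 3·t^2 - 8·t + 4. Taking d/dt of v(t), we find a(t) = 30·t^4 - 40·t^3 + 24·t^2 + 6·t - 8. We have acceleration a(t) = 30·t^4 - 40·t^3 + 24·t^2 + 6·t - 8. Substituting t = 2: a(2) = 260.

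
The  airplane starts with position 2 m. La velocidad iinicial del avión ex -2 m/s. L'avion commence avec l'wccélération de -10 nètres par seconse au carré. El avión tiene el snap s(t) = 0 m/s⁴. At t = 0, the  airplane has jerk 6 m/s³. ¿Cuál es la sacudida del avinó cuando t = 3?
Necesitamos integrar nuestra ecuación del snap s(t) = 0 1 vez. La antiderivada del snap, con j(0) = 6, da la sacudida: j(t) = 6. De la ecuación de la sacudida j(t) = 6, sustituimos t = 3 para obtener j = 6.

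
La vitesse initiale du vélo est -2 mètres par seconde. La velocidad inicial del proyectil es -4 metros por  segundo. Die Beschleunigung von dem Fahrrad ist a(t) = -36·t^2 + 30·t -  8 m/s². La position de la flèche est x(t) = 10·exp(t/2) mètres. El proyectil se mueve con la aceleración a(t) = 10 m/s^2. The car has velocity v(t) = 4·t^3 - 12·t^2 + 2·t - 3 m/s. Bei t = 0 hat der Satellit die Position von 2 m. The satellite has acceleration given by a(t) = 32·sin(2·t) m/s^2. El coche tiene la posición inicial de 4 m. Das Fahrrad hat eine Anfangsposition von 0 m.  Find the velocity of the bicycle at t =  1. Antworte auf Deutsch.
Um dies zu lösen, müssen wir 1 Integral unserer Gleichung für die Beschleunigung a(t) = -36·t^2 + 30·t - 8 finden. Durch Integration von der Beschleunigung und Verwendung der Anfangsbedingung v(0) = -2, erhalten wir v(t) = -12·t^3 + 15·t^2 - 8·t - 2. Aus der Gleichung für die Geschwindigkeit v(t) = -12·t^3 + 15·t^2 - 8·t - 2, setzen wir t = 1 ein und erhalten v = -7.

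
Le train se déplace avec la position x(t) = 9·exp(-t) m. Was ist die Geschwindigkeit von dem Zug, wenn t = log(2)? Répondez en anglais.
Starting from position x(t) = 9·exp(-t), we take 1 derivative. The derivative of position gives velocity: v(t) = -9·exp(-t). From the given velocity equation v(t) = -9·exp(-t), we substitute t = log(2) to get v = -9/2.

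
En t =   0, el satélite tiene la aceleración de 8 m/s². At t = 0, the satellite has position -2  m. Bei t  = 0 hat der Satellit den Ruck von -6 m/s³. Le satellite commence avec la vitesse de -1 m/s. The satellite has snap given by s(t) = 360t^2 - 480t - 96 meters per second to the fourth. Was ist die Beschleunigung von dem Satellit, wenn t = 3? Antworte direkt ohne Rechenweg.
Die Antwort ist -172.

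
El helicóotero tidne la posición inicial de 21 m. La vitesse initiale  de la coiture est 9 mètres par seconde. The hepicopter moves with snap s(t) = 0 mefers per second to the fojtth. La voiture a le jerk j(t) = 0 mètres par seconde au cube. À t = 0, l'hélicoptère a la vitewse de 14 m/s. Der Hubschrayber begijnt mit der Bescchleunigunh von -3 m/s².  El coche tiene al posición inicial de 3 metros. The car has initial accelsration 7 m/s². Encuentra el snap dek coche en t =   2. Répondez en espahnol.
Debemos derivar nuestra ecuación de la sacudida j(t) = 0 1 vez. La derivada de la sacudida da el snap: s(t) = 0. Usando s(t) = 0 y sustituyendo t = 2, encontramos s = 0.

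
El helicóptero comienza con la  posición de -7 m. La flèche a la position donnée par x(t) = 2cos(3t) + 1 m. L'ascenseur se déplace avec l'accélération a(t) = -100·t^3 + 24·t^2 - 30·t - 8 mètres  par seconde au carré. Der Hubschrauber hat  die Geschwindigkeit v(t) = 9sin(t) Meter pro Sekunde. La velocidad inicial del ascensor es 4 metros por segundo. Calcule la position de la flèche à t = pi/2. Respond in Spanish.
Usando x(t) = 2·cos(3·t) + 1 y sustituyendo t = pi/2, encontramos x = 1.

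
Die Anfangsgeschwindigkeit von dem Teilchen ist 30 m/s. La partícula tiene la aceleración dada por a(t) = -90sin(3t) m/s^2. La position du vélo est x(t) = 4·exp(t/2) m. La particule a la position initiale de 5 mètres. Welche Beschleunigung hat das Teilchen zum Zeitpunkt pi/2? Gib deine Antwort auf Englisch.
From the given acceleration equation a(t) = -90·sin(3·t), we substitute t = pi/2 to get a = 90.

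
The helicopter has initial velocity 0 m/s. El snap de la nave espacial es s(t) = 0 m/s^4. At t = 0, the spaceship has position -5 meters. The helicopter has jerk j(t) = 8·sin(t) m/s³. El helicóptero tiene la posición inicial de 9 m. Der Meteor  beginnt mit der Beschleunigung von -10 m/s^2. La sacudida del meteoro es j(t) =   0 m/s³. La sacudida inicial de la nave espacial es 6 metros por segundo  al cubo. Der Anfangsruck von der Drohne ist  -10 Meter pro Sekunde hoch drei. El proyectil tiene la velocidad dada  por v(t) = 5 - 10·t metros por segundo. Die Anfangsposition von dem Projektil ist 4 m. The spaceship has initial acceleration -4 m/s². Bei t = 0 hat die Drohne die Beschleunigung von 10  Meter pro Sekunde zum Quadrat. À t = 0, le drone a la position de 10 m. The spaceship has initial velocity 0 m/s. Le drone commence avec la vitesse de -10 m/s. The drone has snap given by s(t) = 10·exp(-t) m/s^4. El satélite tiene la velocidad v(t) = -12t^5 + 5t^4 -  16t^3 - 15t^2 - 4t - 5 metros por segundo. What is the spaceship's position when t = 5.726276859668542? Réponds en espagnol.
Partiendo del snap s(t) = 0, tomamos 4 antiderivadas. La integral del snap es la sacudida. Usando j(0) = 6, obtenemos j(t) = 6. La antiderivada de la sacudida es la aceleración. Usando a(0) = -4, obtenemos a(t) = 6·t - 4. La antiderivada de la aceleración, con v(0) = 0, da la velocidad: v(t) = t·(3·t - 4). Integrando la velocidad y usando la condición inicial x(0) = -5, obtenemos x(t) = t^3 - 2·t^2 - 5. Tenemos la posición x(t) = t^3 - 2·t^2 - 5. Sustituyendo t = 5.726276859668542: x(5.726276859668542) = 117.185537402567.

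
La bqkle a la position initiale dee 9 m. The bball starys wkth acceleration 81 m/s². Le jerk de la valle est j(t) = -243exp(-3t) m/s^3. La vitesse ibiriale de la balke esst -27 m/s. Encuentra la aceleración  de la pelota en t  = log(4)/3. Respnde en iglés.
Starting from jerk j(t) = -243·exp(-3·t), we take 1 antiderivative. The antiderivative of jerk is acceleration. Using a(0) = 81, we get a(t) = 81·exp(-3·t). We have acceleration a(t) = 81·exp(-3·t). Substituting t = log(4)/3: a(log(4)/3) = 81/4.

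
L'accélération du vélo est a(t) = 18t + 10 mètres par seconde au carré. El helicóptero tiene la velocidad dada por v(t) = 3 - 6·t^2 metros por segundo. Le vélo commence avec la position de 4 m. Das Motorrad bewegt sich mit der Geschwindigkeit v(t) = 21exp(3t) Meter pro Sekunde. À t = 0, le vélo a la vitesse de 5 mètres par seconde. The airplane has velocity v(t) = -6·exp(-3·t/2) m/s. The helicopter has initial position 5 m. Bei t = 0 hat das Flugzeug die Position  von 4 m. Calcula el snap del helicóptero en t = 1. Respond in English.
We must differentiate our velocity equation v(t) = 3 - 6·t^2 3 times. Differentiating velocity, we get acceleration: a(t) = -12·t. Differentiating acceleration, we get jerk: j(t) = -12. The derivative of jerk gives snap: s(t) = 0. From the given snap equation s(t) = 0, we substitute t = 1 to get s = 0.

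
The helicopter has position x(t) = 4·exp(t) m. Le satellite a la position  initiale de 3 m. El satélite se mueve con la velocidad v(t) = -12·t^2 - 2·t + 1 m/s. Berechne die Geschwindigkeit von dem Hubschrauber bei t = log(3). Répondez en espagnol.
Debemos derivar nuestra ecuación de la posición x(t) = 4·exp(t) 1 vez. Derivando la posición, obtenemos la velocidad: v(t) = 4·exp(t). Usando v(t) = 4·exp(t) y sustituyendo t = log(3), encontramos v = 12.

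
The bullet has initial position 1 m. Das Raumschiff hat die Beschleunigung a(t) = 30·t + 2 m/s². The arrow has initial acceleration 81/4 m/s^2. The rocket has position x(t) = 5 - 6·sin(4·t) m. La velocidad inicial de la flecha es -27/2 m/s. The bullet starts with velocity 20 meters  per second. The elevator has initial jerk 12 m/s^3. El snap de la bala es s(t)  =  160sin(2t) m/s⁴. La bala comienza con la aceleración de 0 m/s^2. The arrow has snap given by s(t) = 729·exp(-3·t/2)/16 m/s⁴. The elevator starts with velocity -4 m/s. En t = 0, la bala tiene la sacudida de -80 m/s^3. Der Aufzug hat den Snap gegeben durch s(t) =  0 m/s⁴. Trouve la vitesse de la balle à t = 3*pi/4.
Nous devons intégrer notre équation du snap s(t) = 160·sin(2·t) 3 fois. L'intégrale du snap, avec j(0) = -80, donne le jerk: j(t) = -80·cos(2·t). L'intégrale du jerk, avec a(0) = 0, donne l'accélération: a(t) = -40·sin(2·t). L'intégrale de l'accélération, avec v(0) = 20, donne la vitesse: v(t) = 20·cos(2·t). En utilisant v(t) = 20·cos(2·t) et en substituant t = 3*pi/4, nous trouvons v = 0.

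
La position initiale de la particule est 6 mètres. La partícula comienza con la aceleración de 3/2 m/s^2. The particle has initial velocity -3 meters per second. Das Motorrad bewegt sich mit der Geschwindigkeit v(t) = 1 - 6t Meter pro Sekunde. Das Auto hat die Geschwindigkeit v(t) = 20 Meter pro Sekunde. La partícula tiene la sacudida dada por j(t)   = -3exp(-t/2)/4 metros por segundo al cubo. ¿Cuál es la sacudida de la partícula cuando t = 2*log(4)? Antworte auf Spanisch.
De la ecuación de la sacudida j(t) = -3·exp(-t/2)/4, sustituimos t = 2*log(4) para obtener j = -3/16.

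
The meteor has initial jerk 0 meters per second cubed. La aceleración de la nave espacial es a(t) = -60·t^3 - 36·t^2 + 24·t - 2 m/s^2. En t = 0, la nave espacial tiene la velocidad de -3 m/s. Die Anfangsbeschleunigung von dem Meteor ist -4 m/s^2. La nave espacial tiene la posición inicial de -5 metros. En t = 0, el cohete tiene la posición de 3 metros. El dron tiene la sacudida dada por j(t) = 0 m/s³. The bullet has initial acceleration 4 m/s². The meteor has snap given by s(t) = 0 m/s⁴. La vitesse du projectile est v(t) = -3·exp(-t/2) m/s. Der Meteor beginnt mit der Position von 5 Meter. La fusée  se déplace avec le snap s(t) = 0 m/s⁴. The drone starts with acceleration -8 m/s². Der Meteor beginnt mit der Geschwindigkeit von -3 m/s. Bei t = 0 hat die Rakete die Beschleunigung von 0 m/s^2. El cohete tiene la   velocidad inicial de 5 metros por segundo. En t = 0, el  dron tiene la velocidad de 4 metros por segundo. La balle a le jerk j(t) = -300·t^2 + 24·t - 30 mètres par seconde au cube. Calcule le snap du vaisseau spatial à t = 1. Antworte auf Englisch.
We must differentiate our acceleration equation a(t) = -60·t^3 - 36·t^2 + 24·t - 2 2 times. Differentiating acceleration, we get jerk: j(t) = -180·t^2 - 72·t + 24. The derivative of jerk gives snap: s(t) = -360·t - 72. Using s(t) = -360·t - 72 and substituting t = 1, we find s = -432.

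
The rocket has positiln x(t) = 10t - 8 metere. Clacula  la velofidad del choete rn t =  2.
Debemos derivar nuestra ecuación de la posición x(t) = 10·t - 8 1 vez. La derivada de la posición da la velocidad: v(t) = 10. De la ecuación de la velocidad v(t) = 10, sustituimos t = 2 para obtener v = 10.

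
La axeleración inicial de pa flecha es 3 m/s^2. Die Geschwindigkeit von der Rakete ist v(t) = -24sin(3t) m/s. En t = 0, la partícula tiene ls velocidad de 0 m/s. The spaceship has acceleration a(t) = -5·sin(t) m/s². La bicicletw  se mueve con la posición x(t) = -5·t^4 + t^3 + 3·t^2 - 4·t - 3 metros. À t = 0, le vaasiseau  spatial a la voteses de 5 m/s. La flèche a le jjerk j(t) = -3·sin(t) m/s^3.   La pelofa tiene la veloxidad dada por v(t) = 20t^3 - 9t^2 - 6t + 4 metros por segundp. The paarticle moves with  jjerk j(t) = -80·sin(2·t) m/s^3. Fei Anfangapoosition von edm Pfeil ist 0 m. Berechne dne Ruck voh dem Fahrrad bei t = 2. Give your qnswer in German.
Ausgehend von der Position x(t) = -5·t^4 + t^3 + 3·t^2 - 4·t - 3, nehmen wir 3 Ableitungen. Durch Ableiten von der Position erhalten wir die Geschwindigkeit: v(t) = -20·t^3 + 3·t^2 + 6·t - 4. Durch Ableiten von der Geschwindigkeit erhalten wir die Beschleunigung: a(t) = -60·t^2 + 6·t + 6. Die Ableitung von der Beschleunigung ergibt den Ruck: j(t) = 6 - 120·t. Wir haben den Ruck j(t) = 6 - 120·t. Durch Einsetzen von t = 2: j(2) = -234.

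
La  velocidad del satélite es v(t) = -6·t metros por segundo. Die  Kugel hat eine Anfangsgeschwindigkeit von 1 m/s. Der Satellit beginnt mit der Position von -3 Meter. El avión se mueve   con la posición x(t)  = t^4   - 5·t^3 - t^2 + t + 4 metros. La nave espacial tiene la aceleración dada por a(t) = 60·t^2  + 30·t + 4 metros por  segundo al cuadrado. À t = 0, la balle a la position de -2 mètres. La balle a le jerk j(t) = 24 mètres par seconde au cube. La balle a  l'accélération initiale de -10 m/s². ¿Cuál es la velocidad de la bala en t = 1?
Para resolver esto, necesitamos tomar 2 antiderivadas de nuestra ecuación de la sacudida j(t) = 24. Integrando la sacudida y usando la condición inicial a(0) = -10, obtenemos a(t) = 24·t - 10. Integrando la aceleración y usando la condición inicial v(0) = 1, obtenemos v(t) = 12·t^2 - 10·t + 1. De la ecuación de la velocidad v(t) = 12·t^2 - 10·t + 1, sustituimos t = 1 para obtener v = 3.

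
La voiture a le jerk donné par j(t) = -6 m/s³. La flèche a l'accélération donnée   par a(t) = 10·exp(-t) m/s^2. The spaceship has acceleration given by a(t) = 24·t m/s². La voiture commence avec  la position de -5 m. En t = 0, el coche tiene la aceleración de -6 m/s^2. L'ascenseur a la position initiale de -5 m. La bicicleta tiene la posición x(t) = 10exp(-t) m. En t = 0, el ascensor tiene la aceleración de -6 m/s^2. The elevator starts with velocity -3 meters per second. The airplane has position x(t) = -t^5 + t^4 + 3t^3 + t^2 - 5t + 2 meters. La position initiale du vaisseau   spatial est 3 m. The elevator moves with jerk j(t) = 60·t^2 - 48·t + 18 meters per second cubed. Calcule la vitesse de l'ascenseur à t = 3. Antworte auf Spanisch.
Necesitamos integrar nuestra ecuación de la sacudida j(t) = 60·t^2 - 48·t + 18 2 veces. Tomando ∫j(t)dt y aplicando a(0) = -6, encontramos a(t) = 20·t^3 - 24·t^2 + 18·t - 6. Integrando la aceleración y usando la condición inicial v(0) = -3, obtenemos v(t) = 5·t^4 - 8·t^3 + 9·t^2 - 6·t - 3. Usando v(t) = 5·t^4 - 8·t^3 + 9·t^2 - 6·t - 3 y sustituyendo t = 3, encontramos v = 249.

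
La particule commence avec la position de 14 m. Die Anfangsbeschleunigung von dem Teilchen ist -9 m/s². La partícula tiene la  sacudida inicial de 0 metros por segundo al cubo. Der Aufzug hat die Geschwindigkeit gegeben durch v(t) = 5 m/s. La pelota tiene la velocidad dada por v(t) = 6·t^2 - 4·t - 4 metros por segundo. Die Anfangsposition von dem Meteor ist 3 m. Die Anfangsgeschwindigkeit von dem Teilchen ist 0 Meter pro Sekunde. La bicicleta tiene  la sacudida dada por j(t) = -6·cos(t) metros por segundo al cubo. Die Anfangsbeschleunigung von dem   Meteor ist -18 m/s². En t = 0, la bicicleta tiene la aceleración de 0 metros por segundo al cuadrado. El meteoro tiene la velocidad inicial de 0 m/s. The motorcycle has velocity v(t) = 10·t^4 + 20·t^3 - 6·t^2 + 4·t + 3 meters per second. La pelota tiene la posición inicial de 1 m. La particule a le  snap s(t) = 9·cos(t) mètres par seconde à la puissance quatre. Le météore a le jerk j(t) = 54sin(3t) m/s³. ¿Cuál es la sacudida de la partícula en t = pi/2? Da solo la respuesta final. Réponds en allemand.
Der Ruck bei t = pi/2 ist j = 9.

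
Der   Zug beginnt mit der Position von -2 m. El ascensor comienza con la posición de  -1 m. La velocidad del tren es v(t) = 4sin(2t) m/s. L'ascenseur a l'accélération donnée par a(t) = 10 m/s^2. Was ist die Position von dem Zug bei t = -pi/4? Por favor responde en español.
Partiendo de la velocidad v(t) = 4·sin(2·t), tomamos 1 antiderivada. Integrando la velocidad y usando la condición inicial x(0) = -2, obtenemos x(t) = -2·cos(2·t). Usando x(t) = -2·cos(2·t) y sustituyendo t = -pi/4, encontramos x = 0.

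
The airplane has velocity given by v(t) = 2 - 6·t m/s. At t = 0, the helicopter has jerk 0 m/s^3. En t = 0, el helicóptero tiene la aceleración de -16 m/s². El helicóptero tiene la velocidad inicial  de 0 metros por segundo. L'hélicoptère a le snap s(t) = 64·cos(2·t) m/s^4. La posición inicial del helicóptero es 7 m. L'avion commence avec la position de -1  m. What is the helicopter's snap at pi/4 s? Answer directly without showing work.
s(pi/4) = 0.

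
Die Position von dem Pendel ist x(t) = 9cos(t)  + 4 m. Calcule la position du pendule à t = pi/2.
De l'équation de la position x(t) = 9·cos(t) + 4, nous substituons t = pi/2 pour obtenir x = 4.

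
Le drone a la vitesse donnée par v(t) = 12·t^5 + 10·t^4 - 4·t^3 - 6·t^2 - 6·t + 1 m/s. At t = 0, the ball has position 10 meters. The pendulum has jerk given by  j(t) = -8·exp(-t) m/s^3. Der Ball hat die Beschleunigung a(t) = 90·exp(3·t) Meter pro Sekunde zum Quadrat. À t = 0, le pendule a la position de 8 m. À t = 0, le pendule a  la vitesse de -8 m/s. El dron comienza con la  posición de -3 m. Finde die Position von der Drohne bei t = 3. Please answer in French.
En partant de la vitesse v(t) = 12·t^5 + 10·t^4 - 4·t^3 - 6·t^2 - 6·t + 1, nous prenons 1 intégrale. En intégrant la vitesse et en utilisant la condition initiale x(0) = -3, nous obtenons x(t) = 2·t^6 + 2·t^5 - t^4 - 2·t^3 - 3·t^2 + t - 3. De l'équation de la position x(t) = 2·t^6 + 2·t^5 - t^4 - 2·t^3 - 3·t^2 + t - 3, nous substituons t = 3 pour obtenir x = 1782.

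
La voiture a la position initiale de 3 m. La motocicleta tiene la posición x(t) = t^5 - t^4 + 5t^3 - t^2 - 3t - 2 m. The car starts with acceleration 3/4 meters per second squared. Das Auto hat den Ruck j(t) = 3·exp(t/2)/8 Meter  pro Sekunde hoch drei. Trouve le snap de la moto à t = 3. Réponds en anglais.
To solve this, we need to take 4 derivatives of our position equation x(t) = t^5 - t^4 + 5·t^3 - t^2 - 3·t - 2. The derivative of position gives velocity: v(t) = 5·t^4 - 4·t^3 + 15·t^2 - 2·t - 3. Taking d/dt of v(t), we find a(t) = 20·t^3 - 12·t^2 + 30·t - 2. Differentiating acceleration, we get jerk: j(t) = 60·t^2 - 24·t + 30. Taking d/dt of j(t), we find s(t) = 120·t - 24. Using s(t) = 120·t - 24 and substituting t = 3, we find s = 336.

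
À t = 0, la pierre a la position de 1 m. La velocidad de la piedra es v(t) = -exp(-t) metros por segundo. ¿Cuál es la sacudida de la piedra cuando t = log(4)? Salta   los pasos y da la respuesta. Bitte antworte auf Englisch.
The jerk at t = log(4) is j = -1/4.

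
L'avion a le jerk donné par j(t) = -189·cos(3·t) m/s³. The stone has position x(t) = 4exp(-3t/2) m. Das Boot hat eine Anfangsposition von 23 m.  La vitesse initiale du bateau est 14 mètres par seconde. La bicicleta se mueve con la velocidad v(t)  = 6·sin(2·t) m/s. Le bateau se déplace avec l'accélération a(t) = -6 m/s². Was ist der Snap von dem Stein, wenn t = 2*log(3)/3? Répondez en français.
Nous devons dériver notre équation de la position x(t) = 4·exp(-3·t/2) 4 fois. En prenant d/dt de x(t), nous trouvons v(t) = -6·exp(-3·t/2). La dérivée de la vitesse donne l'accélération: a(t) = 9·exp(-3·t/2). La dérivée de l'accélération donne le jerk: j(t) = -27·exp(-3·t/2)/2. En dérivant le jerk, nous obtenons le snap: s(t) = 81·exp(-3·t/2)/4. En utilisant s(t) = 81·exp(-3·t/2)/4 et en substituant t = 2*log(3)/3, nous trouvons s = 27/4.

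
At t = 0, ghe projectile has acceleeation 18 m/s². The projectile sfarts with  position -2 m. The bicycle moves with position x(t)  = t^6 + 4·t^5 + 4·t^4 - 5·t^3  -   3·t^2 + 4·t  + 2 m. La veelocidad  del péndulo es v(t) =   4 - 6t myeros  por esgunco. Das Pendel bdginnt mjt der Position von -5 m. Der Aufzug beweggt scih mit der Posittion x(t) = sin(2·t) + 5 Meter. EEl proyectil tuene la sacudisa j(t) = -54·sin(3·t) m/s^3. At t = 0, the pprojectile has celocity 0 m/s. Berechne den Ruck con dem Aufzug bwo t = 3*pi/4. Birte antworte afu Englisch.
We must differentiate our position equation x(t) = sin(2·t) + 5 3 times. Taking d/dt of x(t), we find v(t) = 2·cos(2·t). Taking d/dt of v(t), we find a(t) = -4·sin(2·t). Taking d/dt of a(t), we find j(t) = -8·cos(2·t). From the given jerk equation j(t) = -8·cos(2·t), we substitute t = 3*pi/4 to get j = 0.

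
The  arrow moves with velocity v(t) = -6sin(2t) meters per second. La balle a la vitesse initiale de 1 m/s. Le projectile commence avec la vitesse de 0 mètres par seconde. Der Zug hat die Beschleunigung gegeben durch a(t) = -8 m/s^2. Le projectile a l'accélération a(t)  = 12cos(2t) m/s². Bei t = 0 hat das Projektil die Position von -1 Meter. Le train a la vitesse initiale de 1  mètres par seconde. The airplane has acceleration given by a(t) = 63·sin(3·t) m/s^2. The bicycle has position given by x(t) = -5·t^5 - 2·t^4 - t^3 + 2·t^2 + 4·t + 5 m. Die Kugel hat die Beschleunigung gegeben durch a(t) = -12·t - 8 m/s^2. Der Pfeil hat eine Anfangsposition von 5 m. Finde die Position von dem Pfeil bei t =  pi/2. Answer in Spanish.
Para resolver esto, necesitamos tomar 1 integral de nuestra ecuación de la velocidad v(t) = -6·sin(2·t). La antiderivada de la velocidad, con x(0) = 5, da la posición: x(t) = 3·cos(2·t) + 2. De la ecuación de la posición x(t) = 3·cos(2·t) + 2, sustituimos t = pi/2 para obtener x = -1.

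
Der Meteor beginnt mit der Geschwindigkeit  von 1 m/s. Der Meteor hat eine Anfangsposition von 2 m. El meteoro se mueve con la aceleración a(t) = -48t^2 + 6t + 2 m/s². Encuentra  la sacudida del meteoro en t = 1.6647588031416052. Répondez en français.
Nous devons dériver notre équation de l'accélération a(t) = -48·t^2 + 6·t + 2 1 fois. La dérivée de l'accélération donne le jerk: j(t) = 6 - 96·t. De l'équation du jerk j(t) = 6 - 96·t, nous substituons t = 1.6647588031416052 pour obtenir j = -153.816845101594.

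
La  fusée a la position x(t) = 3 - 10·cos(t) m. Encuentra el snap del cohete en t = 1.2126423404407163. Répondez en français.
En partant de la position x(t) = 3 - 10·cos(t), nous prenons 4 dérivées. La dérivée de la position donne la vitesse: v(t) = 10·sin(t). En prenant d/dt de v(t), nous trouvons a(t) = 10·cos(t). En prenant d/dt de a(t), nous trouvons j(t) = -10·sin(t). La dérivée du jerk donne le snap: s(t) = -10·cos(t). En utilisant s(t) = -10·cos(t) et en substituant t = 1.2126423404407163, nous trouvons s = -3.50545955714781.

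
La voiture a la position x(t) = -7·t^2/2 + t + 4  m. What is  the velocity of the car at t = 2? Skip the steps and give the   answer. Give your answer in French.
La vitesse à t = 2 est v = -13.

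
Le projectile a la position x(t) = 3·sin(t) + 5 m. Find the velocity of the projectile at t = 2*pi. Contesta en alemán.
Um dies zu lösen, müssen wir 1 Ableitung unserer Gleichung für die Position x(t) = 3·sin(t) + 5 nehmen. Die Ableitung von der Position ergibt die Geschwindigkeit: v(t) = 3·cos(t). Mit v(t) = 3·cos(t) und Einsetzen von t = 2*pi, finden wir v = 3.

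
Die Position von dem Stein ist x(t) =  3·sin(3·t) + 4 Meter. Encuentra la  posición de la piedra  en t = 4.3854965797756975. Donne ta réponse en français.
Nous avons la position x(t) = 3·sin(3·t) + 4. En substituant t = 4.3854965797756975: x(4.3854965797756975) = 5.66938001424009.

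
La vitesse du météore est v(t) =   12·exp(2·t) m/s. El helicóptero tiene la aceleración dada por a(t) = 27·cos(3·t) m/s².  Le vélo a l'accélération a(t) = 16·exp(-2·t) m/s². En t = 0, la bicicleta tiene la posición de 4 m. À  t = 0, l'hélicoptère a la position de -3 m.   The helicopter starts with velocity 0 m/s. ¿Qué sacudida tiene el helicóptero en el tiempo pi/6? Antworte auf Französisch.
Pour résoudre ceci, nous devons prendre 1 dérivée de notre équation de l'accélération a(t) = 27·cos(3·t). En prenant d/dt de a(t), nous trouvons j(t) = -81·sin(3·t). De l'équation du jerk j(t) = -81·sin(3·t), nous substituons t = pi/6 pour obtenir j = -81.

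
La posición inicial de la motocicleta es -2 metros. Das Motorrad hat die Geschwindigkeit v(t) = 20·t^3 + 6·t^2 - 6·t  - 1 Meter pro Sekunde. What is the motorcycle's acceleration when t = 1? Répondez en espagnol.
Debemos derivar nuestra ecuación de la velocidad v(t) = 20·t^3 + 6·t^2 - 6·t - 1 1 vez. La derivada de la velocidad da la aceleración: a(t) = 60·t^2 + 12·t - 6. De la ecuación de la aceleración a(t) = 60·t^2 + 12·t - 6, sustituimos t = 1 para obtener a = 66.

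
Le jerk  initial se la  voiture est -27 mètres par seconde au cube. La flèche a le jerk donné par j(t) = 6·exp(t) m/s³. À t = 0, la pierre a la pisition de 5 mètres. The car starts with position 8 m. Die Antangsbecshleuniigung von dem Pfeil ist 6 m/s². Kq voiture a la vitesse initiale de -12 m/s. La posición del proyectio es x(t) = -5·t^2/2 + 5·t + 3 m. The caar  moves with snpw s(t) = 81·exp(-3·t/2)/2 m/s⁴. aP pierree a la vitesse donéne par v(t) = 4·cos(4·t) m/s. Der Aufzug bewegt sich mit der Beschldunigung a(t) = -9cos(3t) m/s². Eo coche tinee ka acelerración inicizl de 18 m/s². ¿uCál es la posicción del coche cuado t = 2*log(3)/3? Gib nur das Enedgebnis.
La posición en t = 2*log(3)/3 es x = 8/3.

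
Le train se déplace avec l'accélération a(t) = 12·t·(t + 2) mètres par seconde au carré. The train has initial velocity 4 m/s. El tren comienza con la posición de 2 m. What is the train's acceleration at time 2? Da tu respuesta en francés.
En utilisant a(t) = 12·t·(t + 2) et en substituant t = 2, nous trouvons a = 96.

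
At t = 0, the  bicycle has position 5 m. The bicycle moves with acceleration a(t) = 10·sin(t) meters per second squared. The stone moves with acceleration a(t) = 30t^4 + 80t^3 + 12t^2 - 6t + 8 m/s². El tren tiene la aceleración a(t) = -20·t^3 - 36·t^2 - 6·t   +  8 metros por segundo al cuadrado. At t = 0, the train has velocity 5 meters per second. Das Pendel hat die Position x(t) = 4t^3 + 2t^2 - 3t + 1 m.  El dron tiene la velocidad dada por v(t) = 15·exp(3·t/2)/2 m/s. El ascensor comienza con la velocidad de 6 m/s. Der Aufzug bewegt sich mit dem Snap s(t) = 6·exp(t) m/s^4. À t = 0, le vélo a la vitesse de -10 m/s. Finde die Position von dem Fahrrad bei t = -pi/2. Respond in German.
Ausgehend von der Beschleunigung a(t) = 10·sin(t), nehmen wir 2 Integrale. Mit ∫a(t)dt und Anwendung von v(0) = -10, finden wir v(t) = -10·cos(t). Durch Integration von der Geschwindigkeit und Verwendung der Anfangsbedingung x(0) = 5, erhalten wir x(t) = 5 - 10·sin(t). Wir haben die Position x(t) = 5 - 10·sin(t). Durch Einsetzen von t = -pi/2: x(-pi/2) = 15.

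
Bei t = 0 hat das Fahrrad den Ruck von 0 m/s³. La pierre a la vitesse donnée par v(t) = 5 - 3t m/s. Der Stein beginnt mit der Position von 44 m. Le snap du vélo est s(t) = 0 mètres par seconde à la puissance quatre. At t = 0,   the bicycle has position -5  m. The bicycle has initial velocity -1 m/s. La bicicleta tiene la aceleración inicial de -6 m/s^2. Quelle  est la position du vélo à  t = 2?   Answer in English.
To find the answer, we compute 4 antiderivatives of s(t) = 0. Taking ∫s(t)dt and applying j(0) = 0, we find j(t) = 0. The antiderivative of jerk is acceleration. Using a(0) = -6, we get a(t) = -6. The integral of acceleration is velocity. Using v(0) = -1, we get v(t) = -6·t - 1. The integral of velocity is position. Using x(0) = -5, we get x(t) = -3·t^2 - t - 5. From the given position equation x(t) = -3·t^2 - t - 5, we substitute t = 2 to get x = -19.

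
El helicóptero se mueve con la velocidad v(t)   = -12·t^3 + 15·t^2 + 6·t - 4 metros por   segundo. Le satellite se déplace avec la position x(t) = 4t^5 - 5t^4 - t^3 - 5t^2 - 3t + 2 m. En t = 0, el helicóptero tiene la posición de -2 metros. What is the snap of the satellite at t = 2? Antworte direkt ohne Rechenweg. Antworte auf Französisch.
Le snap à t = 2 est s = 840.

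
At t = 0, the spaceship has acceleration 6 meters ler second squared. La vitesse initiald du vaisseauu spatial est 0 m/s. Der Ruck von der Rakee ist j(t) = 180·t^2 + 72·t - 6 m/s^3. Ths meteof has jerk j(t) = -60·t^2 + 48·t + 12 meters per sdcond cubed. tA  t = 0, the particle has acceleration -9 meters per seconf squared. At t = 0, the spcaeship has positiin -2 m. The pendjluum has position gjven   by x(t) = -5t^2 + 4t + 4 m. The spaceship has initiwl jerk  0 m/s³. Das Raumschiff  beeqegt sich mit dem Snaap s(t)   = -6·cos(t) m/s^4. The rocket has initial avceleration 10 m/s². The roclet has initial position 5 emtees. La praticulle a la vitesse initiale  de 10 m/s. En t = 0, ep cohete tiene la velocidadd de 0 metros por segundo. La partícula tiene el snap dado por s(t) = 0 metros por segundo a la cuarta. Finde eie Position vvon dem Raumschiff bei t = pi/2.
Um dies zu lösen, müssen wir 4 Stammfunktionen unserer Gleichung für den Snap s(t) = -6·cos(t) finden. Das Integral von dem Snap, mit j(0) = 0, ergibt den Ruck: j(t) = -6·sin(t). Das Integral von dem Ruck, mit a(0) = 6, ergibt die Beschleunigung: a(t) = 6·cos(t). Durch Integration von der Beschleunigung und Verwendung der Anfangsbedingung v(0) = 0, erhalten wir v(t) = 6·sin(t). Die Stammfunktion von der Geschwindigkeit ist die Position. Mit x(0) = -2 erhalten wir x(t) = 4 - 6·cos(t). Aus der Gleichung für die Position x(t) = 4 - 6·cos(t), setzen wir t = pi/2 ein und erhalten x = 4.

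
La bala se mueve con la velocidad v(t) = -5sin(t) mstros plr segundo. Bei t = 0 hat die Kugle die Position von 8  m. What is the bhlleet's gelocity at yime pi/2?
We have velocity v(t) = -5·sin(t). Substituting t = pi/2: v(pi/2) = -5.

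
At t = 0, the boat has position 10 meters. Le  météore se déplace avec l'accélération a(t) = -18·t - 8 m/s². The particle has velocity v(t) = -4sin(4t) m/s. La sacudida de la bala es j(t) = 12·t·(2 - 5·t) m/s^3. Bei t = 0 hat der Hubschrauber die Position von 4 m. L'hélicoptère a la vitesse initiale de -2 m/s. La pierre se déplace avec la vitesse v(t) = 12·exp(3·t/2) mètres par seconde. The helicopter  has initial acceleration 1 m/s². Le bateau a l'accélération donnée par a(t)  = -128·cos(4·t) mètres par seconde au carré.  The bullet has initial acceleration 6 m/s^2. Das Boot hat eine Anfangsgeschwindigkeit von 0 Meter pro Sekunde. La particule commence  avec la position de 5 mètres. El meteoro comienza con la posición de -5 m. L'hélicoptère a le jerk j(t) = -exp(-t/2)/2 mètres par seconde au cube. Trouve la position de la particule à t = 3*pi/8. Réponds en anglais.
To find the answer, we compute 1 antiderivative of v(t) = -4·sin(4·t). The integral of velocity, with x(0) = 5, gives position: x(t) = cos(4·t) + 4. From the given position equation x(t) = cos(4·t) + 4, we substitute t = 3*pi/8 to get x = 4.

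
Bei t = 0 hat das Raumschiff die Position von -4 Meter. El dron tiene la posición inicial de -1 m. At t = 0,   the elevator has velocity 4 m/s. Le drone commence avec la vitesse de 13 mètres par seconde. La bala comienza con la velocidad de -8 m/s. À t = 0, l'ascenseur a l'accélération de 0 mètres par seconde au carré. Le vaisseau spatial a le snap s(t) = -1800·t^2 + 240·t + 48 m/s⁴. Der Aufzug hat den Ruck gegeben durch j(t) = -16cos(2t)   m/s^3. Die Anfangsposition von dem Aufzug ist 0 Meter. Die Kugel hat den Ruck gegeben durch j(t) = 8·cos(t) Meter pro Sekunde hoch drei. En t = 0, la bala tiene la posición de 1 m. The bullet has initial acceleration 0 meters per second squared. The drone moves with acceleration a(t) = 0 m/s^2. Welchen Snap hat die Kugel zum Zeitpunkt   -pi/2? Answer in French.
Nous devons dériver notre équation du jerk j(t) = 8·cos(t) 1 fois. En prenant d/dt de j(t), nous trouvons s(t) = -8·sin(t). En utilisant s(t) = -8·sin(t) et en substituant t = -pi/2, nous trouvons s = 8.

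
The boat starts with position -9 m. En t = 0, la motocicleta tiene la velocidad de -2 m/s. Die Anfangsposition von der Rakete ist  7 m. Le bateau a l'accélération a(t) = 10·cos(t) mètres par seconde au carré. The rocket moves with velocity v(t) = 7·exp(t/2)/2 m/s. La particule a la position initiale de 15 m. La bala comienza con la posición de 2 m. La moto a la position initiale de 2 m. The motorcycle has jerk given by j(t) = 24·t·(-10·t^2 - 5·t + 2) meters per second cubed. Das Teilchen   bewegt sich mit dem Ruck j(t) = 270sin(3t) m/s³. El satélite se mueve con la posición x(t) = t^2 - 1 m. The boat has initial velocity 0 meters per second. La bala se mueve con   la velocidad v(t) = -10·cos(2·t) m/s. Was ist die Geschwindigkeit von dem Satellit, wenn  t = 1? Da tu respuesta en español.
Partiendo de la posición x(t) = t^2 - 1, tomamos 1 derivada. Derivando la posición, obtenemos la velocidad: v(t) = 2·t. Tenemos la velocidad v(t) = 2·t. Sustituyendo t = 1: v(1) = 2.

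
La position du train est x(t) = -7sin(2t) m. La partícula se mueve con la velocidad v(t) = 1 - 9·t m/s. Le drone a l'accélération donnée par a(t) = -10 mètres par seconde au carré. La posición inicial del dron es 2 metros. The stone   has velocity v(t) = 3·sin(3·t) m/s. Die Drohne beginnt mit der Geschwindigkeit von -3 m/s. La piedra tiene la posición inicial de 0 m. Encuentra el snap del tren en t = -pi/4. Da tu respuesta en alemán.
Ausgehend von der Position x(t) = -7·sin(2·t), nehmen wir 4 Ableitungen. Durch Ableiten von der Position erhalten wir die Geschwindigkeit: v(t) = -14·cos(2·t). Durch Ableiten von der Geschwindigkeit erhalten wir die Beschleunigung: a(t) = 28·sin(2·t). Mit d/dt von a(t) finden wir j(t) = 56·cos(2·t). Die Ableitung von dem Ruck ergibt den Snap: s(t) = -112·sin(2·t). Wir haben den Snap s(t) = -112·sin(2·t). Durch Einsetzen von t = -pi/4: s(-pi/4) = 112.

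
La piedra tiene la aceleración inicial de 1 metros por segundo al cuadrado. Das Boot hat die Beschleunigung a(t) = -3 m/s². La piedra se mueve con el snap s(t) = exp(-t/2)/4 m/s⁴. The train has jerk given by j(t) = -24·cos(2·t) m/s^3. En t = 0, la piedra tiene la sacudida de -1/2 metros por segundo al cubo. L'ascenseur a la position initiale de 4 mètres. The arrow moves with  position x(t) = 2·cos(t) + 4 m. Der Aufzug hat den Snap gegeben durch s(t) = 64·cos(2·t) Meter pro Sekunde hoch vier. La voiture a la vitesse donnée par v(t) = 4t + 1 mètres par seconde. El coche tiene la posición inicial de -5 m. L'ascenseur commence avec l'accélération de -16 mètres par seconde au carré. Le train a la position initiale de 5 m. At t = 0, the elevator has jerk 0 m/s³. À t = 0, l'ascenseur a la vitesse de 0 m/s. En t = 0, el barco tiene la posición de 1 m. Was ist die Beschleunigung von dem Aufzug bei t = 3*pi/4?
Um dies zu lösen, müssen wir 2 Stammfunktionen unserer Gleichung für den Snap s(t) = 64·cos(2·t) finden. Das Integral von dem Snap, mit j(0) = 0, ergibt den Ruck: j(t) = 32·sin(2·t). Durch Integration von dem Ruck und Verwendung der Anfangsbedingung a(0) = -16, erhalten wir a(t) = -16·cos(2·t). Mit a(t) = -16·cos(2·t) und Einsetzen von t = 3*pi/4, finden wir a = 0.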